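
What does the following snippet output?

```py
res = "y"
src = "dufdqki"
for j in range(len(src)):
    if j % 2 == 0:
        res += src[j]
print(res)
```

ydfqi

j=0: add 'd' → 'yd'
j=1: skip
j=2: add 'f' → 'ydf'
j=3: skip
j=4: add 'q' → 'ydfq'
j=5: skip
j=6: add 'i' → 'ydfqi'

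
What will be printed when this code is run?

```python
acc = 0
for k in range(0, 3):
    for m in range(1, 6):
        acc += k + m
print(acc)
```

60

k=0,m=1: acc = 0+1 = 1
k=0,m=2: acc = 1+2 = 3
k=0,m=3: acc = 3+3 = 6
k=0,m=4: acc = 6+4 = 10
k=0,m=5: acc = 10+5 = 15
k=1,m=1: acc = 15+2 = 17
k=1,m=2: acc = 17+3 = 20
k=1,m=3: acc = 20+4 = 24
k=1,m=4: acc = 24+5 = 29
k=1,m=5: acc = 29+6 = 35
k=2,m=1: acc = 35+3 = 38
k=2,m=2: acc = 38+4 = 42
k=2,m=3: acc = 42+5 = 47
k=2,m=4: acc = 47+6 = 53
k=2,m=5: acc = 53+7 = 60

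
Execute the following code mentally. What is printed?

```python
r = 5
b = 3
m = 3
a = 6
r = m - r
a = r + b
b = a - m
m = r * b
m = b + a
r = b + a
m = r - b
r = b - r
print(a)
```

1

r = 3-5 = -2
a = (-2)+3 = 1
b = 1-3 = -2
m = (-2)*(-2) = 4
m = (-2)+1 = -1
r = (-2)+1 = -1
m = (-1)-(-2) = 1
r = (-2)-(-1) = -1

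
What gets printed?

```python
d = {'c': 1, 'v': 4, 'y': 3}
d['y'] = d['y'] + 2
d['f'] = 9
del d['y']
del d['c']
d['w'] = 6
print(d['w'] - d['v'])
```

2

d['y'] = d['y']+2 = 5 → {'c': 1, 'v': 4, 'y': 5}
d['f'] = 9 → {'c': 1, 'v': 4, 'y': 5, 'f': 9}
del 'y' → {'c': 1, 'v': 4, 'f': 9}
del 'c' → {'v': 4, 'f': 9}
d['w'] = 6 → {'v': 4, 'f': 9, 'w': 6}
d['w']-d['v'] = 6-4 = 2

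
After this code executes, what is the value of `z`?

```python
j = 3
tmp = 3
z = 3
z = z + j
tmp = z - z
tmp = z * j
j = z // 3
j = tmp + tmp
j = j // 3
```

z = 3+3 = 6
tmp = 6-6 = 0
tmp = 6*3 = 18
j = 6//3 = 2
j = 18+18 = 36
j = 36//3 = 12

6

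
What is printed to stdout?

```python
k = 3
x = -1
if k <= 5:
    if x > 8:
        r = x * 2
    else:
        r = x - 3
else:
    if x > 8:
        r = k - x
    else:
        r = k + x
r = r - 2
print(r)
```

k=3, x=-1
k <= 5 is True; x > 8 is False
→ r = x - 3 = -4
r = (-4)-2 = -6

-6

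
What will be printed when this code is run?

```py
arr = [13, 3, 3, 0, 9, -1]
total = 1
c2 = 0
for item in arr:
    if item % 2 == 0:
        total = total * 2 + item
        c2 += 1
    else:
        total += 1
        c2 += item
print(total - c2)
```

item=13: not even, total = 1+1 = 2; c2=13
item=3: not even, total = 2+1 = 3; c2=16
item=3: not even, total = 3+1 = 4; c2=19
item=0: even, total = 4*2+0 = 8; c2=20
item=9: not even, total = 8+1 = 9; c2=29
item=-1: not even, total = 9+1 = 10; c2=28
total-c2 = 10-28 = -18

-18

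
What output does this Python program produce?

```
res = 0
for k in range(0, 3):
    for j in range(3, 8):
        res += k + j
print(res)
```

k=0,j=3: res = 0+3 = 3
k=0,j=4: res = 3+4 = 7
k=0,j=5: res = 7+5 = 12
k=0,j=6: res = 12+6 = 18
k=0,j=7: res = 18+7 = 25
k=1,j=3: res = 25+4 = 29
k=1,j=4: res = 29+5 = 34
k=1,j=5: res = 34+6 = 40
k=1,j=6: res = 40+7 = 47
k=1,j=7: res = 47+8 = 55
k=2,j=3: res = 55+5 = 60
k=2,j=4: res = 60+6 = 66
k=2,j=5: res = 66+7 = 73
k=2,j=6: res = 73+8 = 81
k=2,j=7: res = 81+9 = 90

90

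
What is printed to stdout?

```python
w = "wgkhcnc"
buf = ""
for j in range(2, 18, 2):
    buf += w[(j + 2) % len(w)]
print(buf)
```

j=2: add w[4]='c' → 'c'
j=4: add w[6]='c' → 'cc'
j=6: add w[1]='g' → 'ccg'
j=8: add w[3]='h' → 'ccgh'
j=10: add w[5]='n' → 'ccghn'
j=12: add w[0]='w' → 'ccghnw'
j=14: add w[2]='k' → 'ccghnwk'
j=16: add w[4]='c' → 'ccghnwkc'

ccghnwkc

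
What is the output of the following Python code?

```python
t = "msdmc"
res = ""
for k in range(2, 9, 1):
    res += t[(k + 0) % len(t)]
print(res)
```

dmcmsdm

k=2: add t[2]='d' → 'd'
k=3: add t[3]='m' → 'dm'
k=4: add t[4]='c' → 'dmc'
k=5: add t[0]='m' → 'dmcm'
k=6: add t[1]='s' → 'dmcms'
k=7: add t[2]='d' → 'dmcmsd'
k=8: add t[3]='m' → 'dmcmsdm'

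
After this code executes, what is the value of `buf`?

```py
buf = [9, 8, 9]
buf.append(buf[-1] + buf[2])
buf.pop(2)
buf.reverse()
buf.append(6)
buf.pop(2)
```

[18, 8, 6]

append buf[-1]+buf[2] = 9+9 = 18 → [9, 8, 9, 18]
pop(2) removes 9 → [9, 8, 18]
reverse → [18, 8, 9]
append 6 → [18, 8, 9, 6]
pop(2) removes 9 → [18, 8, 6]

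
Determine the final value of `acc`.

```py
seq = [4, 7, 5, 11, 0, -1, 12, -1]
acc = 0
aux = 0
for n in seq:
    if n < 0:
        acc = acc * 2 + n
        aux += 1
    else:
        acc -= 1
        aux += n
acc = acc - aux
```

n=4: not <0, acc = 0-1 = -1; aux=4
n=7: not <0, acc = (-1)-1 = -2; aux=11
n=5: not <0, acc = (-2)-1 = -3; aux=16
n=11: not <0, acc = (-3)-1 = -4; aux=27
n=0: not <0, acc = (-4)-1 = -5; aux=27
n=-1: <0, acc = (-5)*2+(-1) = -11; aux=28
n=12: not <0, acc = (-11)-1 = -12; aux=40
n=-1: <0, acc = (-12)*2+(-1) = -25; aux=41
acc-aux = (-25)-41 = -66

-66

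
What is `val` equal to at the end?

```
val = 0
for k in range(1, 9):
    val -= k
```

-36

k=1: val = 0-1 = -1
k=2: val = (-1)-2 = -3
k=3: val = (-3)-3 = -6
k=4: val = (-6)-4 = -10
k=5: val = (-10)-5 = -15
k=6: val = (-15)-6 = -21
k=7: val = (-21)-7 = -28
k=8: val = (-28)-8 = -36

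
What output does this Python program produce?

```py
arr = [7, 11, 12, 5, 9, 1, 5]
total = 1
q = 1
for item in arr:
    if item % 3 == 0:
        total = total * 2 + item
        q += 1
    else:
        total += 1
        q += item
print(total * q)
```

1568

item=7: not %3==0, total = 1+1 = 2; q=8
item=11: not %3==0, total = 2+1 = 3; q=19
item=12: %3==0, total = 3*2+12 = 18; q=20
item=5: not %3==0, total = 18+1 = 19; q=25
item=9: %3==0, total = 19*2+9 = 47; q=26
item=1: not %3==0, total = 47+1 = 48; q=27
item=5: not %3==0, total = 48+1 = 49; q=32
total*q = 49*32 = 1568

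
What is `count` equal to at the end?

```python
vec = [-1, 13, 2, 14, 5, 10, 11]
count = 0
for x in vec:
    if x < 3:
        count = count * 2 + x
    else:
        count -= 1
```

x=-1: <3, count = 0*2+(-1) = -1
x=13: not <3, count = (-1)-1 = -2
x=2: <3, count = (-2)*2+2 = -2
x=14: not <3, count = (-2)-1 = -3
x=5: not <3, count = (-3)-1 = -4
x=10: not <3, count = (-4)-1 = -5
x=11: not <3, count = (-5)-1 = -6

-6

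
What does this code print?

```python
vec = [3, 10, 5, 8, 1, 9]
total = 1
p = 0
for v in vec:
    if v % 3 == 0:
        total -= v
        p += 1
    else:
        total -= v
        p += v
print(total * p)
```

-910

v=3: %3==0, total = 1-3 = -2; p=1
v=10: not %3==0, total = (-2)-10 = -12; p=11
v=5: not %3==0, total = (-12)-5 = -17; p=16
v=8: not %3==0, total = (-17)-8 = -25; p=24
v=1: not %3==0, total = (-25)-1 = -26; p=25
v=9: %3==0, total = (-26)-9 = -35; p=26
total*p = (-35)*26 = -910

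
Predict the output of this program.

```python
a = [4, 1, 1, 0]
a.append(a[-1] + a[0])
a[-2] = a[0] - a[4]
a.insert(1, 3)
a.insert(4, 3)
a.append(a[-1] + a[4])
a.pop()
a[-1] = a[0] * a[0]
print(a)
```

[4, 3, 1, 1, 3, 0, 16]

append a[-1]+a[0] = 0+4 = 4 → [4, 1, 1, 0, 4]
a[-2] = a[0]-a[4] = 4-4 = 0 → [4, 1, 1, 0, 4]
insert 3 at 1 → [4, 3, 1, 1, 0, 4]
insert 3 at 4 → [4, 3, 1, 1, 3, 0, 4]
append a[-1]+a[4] = 4+3 = 7 → [4, 3, 1, 1, 3, 0, 4, 7]
pop() removes 7 → [4, 3, 1, 1, 3, 0, 4]
a[-1] = a[0]*a[0] = 4*4 = 16 → [4, 3, 1, 1, 3, 0, 16]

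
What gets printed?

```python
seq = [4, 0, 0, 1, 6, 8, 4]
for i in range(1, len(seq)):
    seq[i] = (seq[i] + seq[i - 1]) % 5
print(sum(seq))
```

i=1: seq[1] = (0+4)%5 = 4 → [4, 4, 0, 1, 6, 8, 4]
i=2: seq[2] = (0+4)%5 = 4 → [4, 4, 4, 1, 6, 8, 4]
i=3: seq[3] = (1+4)%5 = 0 → [4, 4, 4, 0, 6, 8, 4]
i=4: seq[4] = (6+0)%5 = 1 → [4, 4, 4, 0, 1, 8, 4]
i=5: seq[5] = (8+1)%5 = 4 → [4, 4, 4, 0, 1, 4, 4]
i=6: seq[6] = (4+4)%5 = 3 → [4, 4, 4, 0, 1, 4, 3]
sum = 20

20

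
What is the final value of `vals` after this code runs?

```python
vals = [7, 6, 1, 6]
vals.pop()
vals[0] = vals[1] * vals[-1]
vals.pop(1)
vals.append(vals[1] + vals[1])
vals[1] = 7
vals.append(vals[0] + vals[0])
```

pop() removes 6 → [7, 6, 1]
vals[0] = vals[1]*vals[-1] = 6*1 = 6 → [6, 6, 1]
pop(1) removes 6 → [6, 1]
append vals[1]+vals[1] = 1+1 = 2 → [6, 1, 2]
vals[1] = 7 → [6, 7, 2]
append vals[0]+vals[0] = 6+6 = 12 → [6, 7, 2, 12]

[6, 7, 2, 12]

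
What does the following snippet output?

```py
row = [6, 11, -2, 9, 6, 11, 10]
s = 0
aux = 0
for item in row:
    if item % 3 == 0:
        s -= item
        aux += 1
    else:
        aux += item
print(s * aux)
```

-693

item=6: %3==0, s = 0-6 = -6; aux=1
item=11: not %3==0; aux=12
item=-2: not %3==0; aux=10
item=9: %3==0, s = (-6)-9 = -15; aux=11
item=6: %3==0, s = (-15)-6 = -21; aux=12
item=11: not %3==0; aux=23
item=10: not %3==0; aux=33
s*aux = (-21)*33 = -693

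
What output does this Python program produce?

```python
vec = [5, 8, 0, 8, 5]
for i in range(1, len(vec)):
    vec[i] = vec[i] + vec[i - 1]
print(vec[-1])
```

26

i=1: vec[1] = 8+5 = 13 → [5, 13, 0, 8, 5]
i=2: vec[2] = 0+13 = 13 → [5, 13, 13, 8, 5]
i=3: vec[3] = 8+13 = 21 → [5, 13, 13, 21, 5]
i=4: vec[4] = 5+21 = 26 → [5, 13, 13, 21, 26]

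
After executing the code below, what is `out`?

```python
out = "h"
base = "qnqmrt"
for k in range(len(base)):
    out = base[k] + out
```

k=0: prepend 'q' → 'qh'
k=1: prepend 'n' → 'nqh'
k=2: prepend 'q' → 'qnqh'
k=3: prepend 'm' → 'mqnqh'
k=4: prepend 'r' → 'rmqnqh'
k=5: prepend 't' → 'trmqnqh'

'trmqnqh'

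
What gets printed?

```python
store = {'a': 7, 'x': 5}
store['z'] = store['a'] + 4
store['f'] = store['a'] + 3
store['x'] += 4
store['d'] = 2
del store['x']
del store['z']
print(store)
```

store['z'] = store['a']+4 = 11 → {'a': 7, 'x': 5, 'z': 11}
store['f'] = store['a']+3 = 10 → {'a': 7, 'x': 5, 'z': 11, 'f': 10}
store['x'] = 5+4 = 9 → {'a': 7, 'x': 9, 'z': 11, 'f': 10}
store['d'] = 2 → {'a': 7, 'x': 9, 'z': 11, 'f': 10, 'd': 2}
del 'x' → {'a': 7, 'z': 11, 'f': 10, 'd': 2}
del 'z' → {'a': 7, 'f': 10, 'd': 2}

{'a': 7, 'f': 10, 'd': 2}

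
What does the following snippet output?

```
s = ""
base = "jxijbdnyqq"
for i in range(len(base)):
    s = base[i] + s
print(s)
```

qqyndbjixj

i=0: prepend 'j' → 'j'
i=1: prepend 'x' → 'xj'
i=2: prepend 'i' → 'ixj'
i=3: prepend 'j' → 'jixj'
i=4: prepend 'b' → 'bjixj'
i=5: prepend 'd' → 'dbjixj'
i=6: prepend 'n' → 'ndbjixj'
i=7: prepend 'y' → 'yndbjixj'
i=8: prepend 'q' → 'qyndbjixj'
i=9: prepend 'q' → 'qqyndbjixj'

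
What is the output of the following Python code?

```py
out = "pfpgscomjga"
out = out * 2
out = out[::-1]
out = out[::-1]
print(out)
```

repeat ×2 → 'pfpgscomjgapfpgscomjga'
reverse → 'agjmocsgpfpagjmocsgpfp'
reverse → 'pfpgscomjgapfpgscomjga'

pfpgscomjgapfpgscomjga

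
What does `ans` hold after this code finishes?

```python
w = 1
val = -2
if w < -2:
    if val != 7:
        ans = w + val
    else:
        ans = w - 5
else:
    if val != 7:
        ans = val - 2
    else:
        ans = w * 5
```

w=1, val=-2
w < -2 is False; val != 7 is True
→ ans = val - 2 = -4

-4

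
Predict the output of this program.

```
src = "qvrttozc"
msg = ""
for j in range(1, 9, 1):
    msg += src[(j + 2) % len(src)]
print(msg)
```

j=1: add src[3]='t' → 't'
j=2: add src[4]='t' → 'tt'
j=3: add src[5]='o' → 'tto'
j=4: add src[6]='z' → 'ttoz'
j=5: add src[7]='c' → 'ttozc'
j=6: add src[0]='q' → 'ttozcq'
j=7: add src[1]='v' → 'ttozcqv'
j=8: add src[2]='r' → 'ttozcqvr'

ttozcqvr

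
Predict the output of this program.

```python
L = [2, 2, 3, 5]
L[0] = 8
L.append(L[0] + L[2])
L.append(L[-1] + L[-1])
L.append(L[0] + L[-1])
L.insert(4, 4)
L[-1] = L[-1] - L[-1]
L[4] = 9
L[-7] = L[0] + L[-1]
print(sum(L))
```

66

L[0] = 8 → [8, 2, 3, 5]
append L[0]+L[2] = 8+3 = 11 → [8, 2, 3, 5, 11]
append L[-1]+L[-1] = 11+11 = 22 → [8, 2, 3, 5, 11, 22]
append L[0]+L[-1] = 8+22 = 30 → [8, 2, 3, 5, 11, 22, 30]
insert 4 at 4 → [8, 2, 3, 5, 4, 11, 22, 30]
L[-1] = L[-1]-L[-1] = 30-30 = 0 → [8, 2, 3, 5, 4, 11, 22, 0]
L[4] = 9 → [8, 2, 3, 5, 9, 11, 22, 0]
L[-7] = L[0]+L[-1] = 8+0 = 8 → [8, 8, 3, 5, 9, 11, 22, 0]
sum = 66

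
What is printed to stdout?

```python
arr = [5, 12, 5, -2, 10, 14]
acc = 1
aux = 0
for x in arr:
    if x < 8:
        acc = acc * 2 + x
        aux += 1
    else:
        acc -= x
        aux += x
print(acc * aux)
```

-1404

x=5: <8, acc = 1*2+5 = 7; aux=1
x=12: not <8, acc = 7-12 = -5; aux=13
x=5: <8, acc = (-5)*2+5 = -5; aux=14
x=-2: <8, acc = (-5)*2+(-2) = -12; aux=15
x=10: not <8, acc = (-12)-10 = -22; aux=25
x=14: not <8, acc = (-22)-14 = -36; aux=39
acc*aux = (-36)*39 = -1404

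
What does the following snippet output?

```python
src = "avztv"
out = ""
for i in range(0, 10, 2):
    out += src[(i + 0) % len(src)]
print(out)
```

azvvt

i=0: add src[0]='a' → 'a'
i=2: add src[2]='z' → 'az'
i=4: add src[4]='v' → 'azv'
i=6: add src[1]='v' → 'azvv'
i=8: add src[3]='t' → 'azvvt'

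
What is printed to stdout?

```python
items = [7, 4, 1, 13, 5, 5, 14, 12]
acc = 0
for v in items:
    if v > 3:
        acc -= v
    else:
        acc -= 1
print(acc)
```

-61

v=7: >3, acc = 0-7 = -7
v=4: >3, acc = (-7)-4 = -11
v=1: not >3, acc = (-11)-1 = -12
v=13: >3, acc = (-12)-13 = -25
v=5: >3, acc = (-25)-5 = -30
v=5: >3, acc = (-30)-5 = -35
v=14: >3, acc = (-35)-14 = -49
v=12: >3, acc = (-49)-12 = -61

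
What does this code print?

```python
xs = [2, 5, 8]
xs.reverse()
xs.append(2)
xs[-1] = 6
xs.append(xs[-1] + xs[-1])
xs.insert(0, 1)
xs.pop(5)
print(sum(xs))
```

22

reverse → [8, 5, 2]
append 2 → [8, 5, 2, 2]
xs[-1] = 6 → [8, 5, 2, 6]
append xs[-1]+xs[-1] = 6+6 = 12 → [8, 5, 2, 6, 12]
insert 1 at 0 → [1, 8, 5, 2, 6, 12]
pop(5) removes 12 → [1, 8, 5, 2, 6]
sum = 22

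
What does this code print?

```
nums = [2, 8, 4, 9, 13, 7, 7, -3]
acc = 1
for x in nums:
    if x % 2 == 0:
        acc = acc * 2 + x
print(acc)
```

x=2: even, acc = 1*2+2 = 4
x=8: even, acc = 4*2+8 = 16
x=4: even, acc = 16*2+4 = 36
x=9: not even
x=13: not even
x=7: not even
x=7: not even
x=-3: not even

36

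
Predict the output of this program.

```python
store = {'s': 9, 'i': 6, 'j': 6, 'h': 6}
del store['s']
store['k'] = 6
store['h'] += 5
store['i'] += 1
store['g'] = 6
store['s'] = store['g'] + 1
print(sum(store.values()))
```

43

del 's' → {'i': 6, 'j': 6, 'h': 6}
store['k'] = 6 → {'i': 6, 'j': 6, 'h': 6, 'k': 6}
store['h'] = 6+5 = 11 → {'i': 6, 'j': 6, 'h': 11, 'k': 6}
store['i'] = 6+1 = 7 → {'i': 7, 'j': 6, 'h': 11, 'k': 6}
store['g'] = 6 → {'i': 7, 'j': 6, 'h': 11, 'k': 6, 'g': 6}
store['s'] = store['g']+1 = 7 → {'i': 7, 'j': 6, 'h': 11, 'k': 6, 'g': 6, 's': 7}
sum of values = 43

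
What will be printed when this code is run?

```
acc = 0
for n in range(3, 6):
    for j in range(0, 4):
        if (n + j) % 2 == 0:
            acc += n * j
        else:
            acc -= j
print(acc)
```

32

n=3,j=0: odd sum, acc = 0-0 = 0
n=3,j=1: even sum, acc = 0+3 = 3
n=3,j=2: odd sum, acc = 3-2 = 1
n=3,j=3: even sum, acc = 1+9 = 10
n=4,j=0: even sum, acc = 10+0 = 10
n=4,j=1: odd sum, acc = 10-1 = 9
n=4,j=2: even sum, acc = 9+8 = 17
n=4,j=3: odd sum, acc = 17-3 = 14
n=5,j=0: odd sum, acc = 14-0 = 14
n=5,j=1: even sum, acc = 14+5 = 19
n=5,j=2: odd sum, acc = 19-2 = 17
n=5,j=3: even sum, acc = 17+15 = 32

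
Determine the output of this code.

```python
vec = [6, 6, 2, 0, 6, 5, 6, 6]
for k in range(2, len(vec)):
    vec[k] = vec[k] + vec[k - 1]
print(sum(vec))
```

117

k=2: vec[2] = 2+6 = 8 → [6, 6, 8, 0, 6, 5, 6, 6]
k=3: vec[3] = 0+8 = 8 → [6, 6, 8, 8, 6, 5, 6, 6]
k=4: vec[4] = 6+8 = 14 → [6, 6, 8, 8, 14, 5, 6, 6]
k=5: vec[5] = 5+14 = 19 → [6, 6, 8, 8, 14, 19, 6, 6]
k=6: vec[6] = 6+19 = 25 → [6, 6, 8, 8, 14, 19, 25, 6]
k=7: vec[7] = 6+25 = 31 → [6, 6, 8, 8, 14, 19, 25, 31]
sum = 117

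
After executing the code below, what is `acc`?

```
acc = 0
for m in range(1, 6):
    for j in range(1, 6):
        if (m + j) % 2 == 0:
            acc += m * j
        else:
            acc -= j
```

m=1,j=1: even sum, acc = 0+1 = 1
m=1,j=2: odd sum, acc = 1-2 = -1
m=1,j=3: even sum, acc = (-1)+3 = 2
m=1,j=4: odd sum, acc = 2-4 = -2
m=1,j=5: even sum, acc = (-2)+5 = 3
m=2,j=1: odd sum, acc = 3-1 = 2
m=2,j=2: even sum, acc = 2+4 = 6
m=2,j=3: odd sum, acc = 6-3 = 3
m=2,j=4: even sum, acc = 3+8 = 11
m=2,j=5: odd sum, acc = 11-5 = 6
m=3,j=1: even sum, acc = 6+3 = 9
m=3,j=2: odd sum, acc = 9-2 = 7
m=3,j=3: even sum, acc = 7+9 = 16
m=3,j=4: odd sum, acc = 16-4 = 12
m=3,j=5: even sum, acc = 12+15 = 27
m=4,j=1: odd sum, acc = 27-1 = 26
m=4,j=2: even sum, acc = 26+8 = 34
m=4,j=3: odd sum, acc = 34-3 = 31
m=4,j=4: even sum, acc = 31+16 = 47
m=4,j=5: odd sum, acc = 47-5 = 42
m=5,j=1: even sum, acc = 42+5 = 47
m=5,j=2: odd sum, acc = 47-2 = 45
m=5,j=3: even sum, acc = 45+15 = 60
m=5,j=4: odd sum, acc = 60-4 = 56
m=5,j=5: even sum, acc = 56+25 = 81

81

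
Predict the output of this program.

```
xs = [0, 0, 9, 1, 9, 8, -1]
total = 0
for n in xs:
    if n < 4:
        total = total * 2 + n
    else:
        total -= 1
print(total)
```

n=0: <4, total = 0*2+0 = 0
n=0: <4, total = 0*2+0 = 0
n=9: not <4, total = 0-1 = -1
n=1: <4, total = (-1)*2+1 = -1
n=9: not <4, total = (-1)-1 = -2
n=8: not <4, total = (-2)-1 = -3
n=-1: <4, total = (-3)*2+(-1) = -7

-7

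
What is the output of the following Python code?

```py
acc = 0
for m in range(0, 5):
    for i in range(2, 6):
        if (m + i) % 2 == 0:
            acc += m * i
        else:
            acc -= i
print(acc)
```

32

m=0,i=2: even sum, acc = 0+0 = 0
m=0,i=3: odd sum, acc = 0-3 = -3
m=0,i=4: even sum, acc = (-3)+0 = -3
m=0,i=5: odd sum, acc = (-3)-5 = -8
m=1,i=2: odd sum, acc = (-8)-2 = -10
m=1,i=3: even sum, acc = (-10)+3 = -7
m=1,i=4: odd sum, acc = (-7)-4 = -11
m=1,i=5: even sum, acc = (-11)+5 = -6
m=2,i=2: even sum, acc = (-6)+4 = -2
m=2,i=3: odd sum, acc = (-2)-3 = -5
m=2,i=4: even sum, acc = (-5)+8 = 3
m=2,i=5: odd sum, acc = 3-5 = -2
m=3,i=2: odd sum, acc = (-2)-2 = -4
m=3,i=3: even sum, acc = (-4)+9 = 5
m=3,i=4: odd sum, acc = 5-4 = 1
m=3,i=5: even sum, acc = 1+15 = 16
m=4,i=2: even sum, acc = 16+8 = 24
m=4,i=3: odd sum, acc = 24-3 = 21
m=4,i=4: even sum, acc = 21+16 = 37
m=4,i=5: odd sum, acc = 37-5 = 32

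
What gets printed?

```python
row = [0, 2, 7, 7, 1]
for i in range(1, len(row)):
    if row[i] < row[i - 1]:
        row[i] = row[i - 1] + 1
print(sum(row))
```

i=1: 2>=0, unchanged → [0, 2, 7, 7, 1]
i=2: 7>=2, unchanged → [0, 2, 7, 7, 1]
i=3: 7>=7, unchanged → [0, 2, 7, 7, 1]
i=4: 1<7, row[4] = 7+1 = 8 → [0, 2, 7, 7, 8]
sum = 24

24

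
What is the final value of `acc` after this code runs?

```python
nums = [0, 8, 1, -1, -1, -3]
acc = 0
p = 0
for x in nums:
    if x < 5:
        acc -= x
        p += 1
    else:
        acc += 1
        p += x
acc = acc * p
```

x=0: <5, acc = 0-0 = 0; p=1
x=8: not <5, acc = 0+1 = 1; p=9
x=1: <5, acc = 1-1 = 0; p=10
x=-1: <5, acc = 0-(-1) = 1; p=11
x=-1: <5, acc = 1-(-1) = 2; p=12
x=-3: <5, acc = 2-(-3) = 5; p=13
acc*p = 5*13 = 65

65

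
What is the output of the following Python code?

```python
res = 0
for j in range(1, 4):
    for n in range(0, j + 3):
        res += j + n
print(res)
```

j=1,n=0: res = 0+1 = 1
j=1,n=1: res = 1+2 = 3
j=1,n=2: res = 3+3 = 6
j=1,n=3: res = 6+4 = 10
j=2,n=0: res = 10+2 = 12
j=2,n=1: res = 12+3 = 15
j=2,n=2: res = 15+4 = 19
j=2,n=3: res = 19+5 = 24
j=2,n=4: res = 24+6 = 30
j=3,n=0: res = 30+3 = 33
j=3,n=1: res = 33+4 = 37
j=3,n=2: res = 37+5 = 42
j=3,n=3: res = 42+6 = 48
j=3,n=4: res = 48+7 = 55
j=3,n=5: res = 55+8 = 63

63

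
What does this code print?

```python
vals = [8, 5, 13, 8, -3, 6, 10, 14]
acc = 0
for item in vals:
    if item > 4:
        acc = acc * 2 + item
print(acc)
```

1002

item=8: >4, acc = 0*2+8 = 8
item=5: >4, acc = 8*2+5 = 21
item=13: >4, acc = 21*2+13 = 55
item=8: >4, acc = 55*2+8 = 118
item=-3: not >4
item=6: >4, acc = 118*2+6 = 242
item=10: >4, acc = 242*2+10 = 494
item=14: >4, acc = 494*2+14 = 1002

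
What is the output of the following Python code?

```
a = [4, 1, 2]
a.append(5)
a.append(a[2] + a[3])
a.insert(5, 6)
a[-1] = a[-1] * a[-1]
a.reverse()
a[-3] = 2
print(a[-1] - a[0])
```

-32

append 5 → [4, 1, 2, 5]
append a[2]+a[3] = 2+5 = 7 → [4, 1, 2, 5, 7]
insert 6 at 5 → [4, 1, 2, 5, 7, 6]
a[-1] = a[-1]*a[-1] = 6*6 = 36 → [4, 1, 2, 5, 7, 36]
reverse → [36, 7, 5, 2, 1, 4]
a[-3] = 2 → [36, 7, 5, 2, 1, 4]
a[-1]-a[0] = 4-36 = -32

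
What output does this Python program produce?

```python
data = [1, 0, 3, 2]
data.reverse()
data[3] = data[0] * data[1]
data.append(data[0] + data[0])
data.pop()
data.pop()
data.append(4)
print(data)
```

[2, 3, 0, 4]

reverse → [2, 3, 0, 1]
data[3] = data[0]*data[1] = 2*3 = 6 → [2, 3, 0, 6]
append data[0]+data[0] = 2+2 = 4 → [2, 3, 0, 6, 4]
pop() removes 4 → [2, 3, 0, 6]
pop() removes 6 → [2, 3, 0]
append 4 → [2, 3, 0, 4]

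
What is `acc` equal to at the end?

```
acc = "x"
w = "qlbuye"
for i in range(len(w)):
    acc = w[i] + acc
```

i=0: prepend 'q' → 'qx'
i=1: prepend 'l' → 'lqx'
i=2: prepend 'b' → 'blqx'
i=3: prepend 'u' → 'ublqx'
i=4: prepend 'y' → 'yublqx'
i=5: prepend 'e' → 'eyublqx'

'eyublqx'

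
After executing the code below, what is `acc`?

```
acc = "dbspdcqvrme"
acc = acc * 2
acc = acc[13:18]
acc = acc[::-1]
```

repeat ×2 → 'dbspdcqvrmedbspdcqvrme'
slice [13:18] → 'spdcq'
reverse → 'qcdps'

'qcdps'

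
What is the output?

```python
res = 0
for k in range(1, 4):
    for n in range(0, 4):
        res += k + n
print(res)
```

k=1,n=0: res = 0+1 = 1
k=1,n=1: res = 1+2 = 3
k=1,n=2: res = 3+3 = 6
k=1,n=3: res = 6+4 = 10
k=2,n=0: res = 10+2 = 12
k=2,n=1: res = 12+3 = 15
k=2,n=2: res = 15+4 = 19
k=2,n=3: res = 19+5 = 24
k=3,n=0: res = 24+3 = 27
k=3,n=1: res = 27+4 = 31
k=3,n=2: res = 31+5 = 36
k=3,n=3: res = 36+6 = 42

42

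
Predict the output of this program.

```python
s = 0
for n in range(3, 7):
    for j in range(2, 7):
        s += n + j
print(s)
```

170

n=3,j=2: s = 0+5 = 5
n=3,j=3: s = 5+6 = 11
n=3,j=4: s = 11+7 = 18
n=3,j=5: s = 18+8 = 26
n=3,j=6: s = 26+9 = 35
n=4,j=2: s = 35+6 = 41
n=4,j=3: s = 41+7 = 48
n=4,j=4: s = 48+8 = 56
n=4,j=5: s = 56+9 = 65
n=4,j=6: s = 65+10 = 75
n=5,j=2: s = 75+7 = 82
n=5,j=3: s = 82+8 = 90
n=5,j=4: s = 90+9 = 99
n=5,j=5: s = 99+10 = 109
n=5,j=6: s = 109+11 = 120
n=6,j=2: s = 120+8 = 128
n=6,j=3: s = 128+9 = 137
n=6,j=4: s = 137+10 = 147
n=6,j=5: s = 147+11 = 158
n=6,j=6: s = 158+12 = 170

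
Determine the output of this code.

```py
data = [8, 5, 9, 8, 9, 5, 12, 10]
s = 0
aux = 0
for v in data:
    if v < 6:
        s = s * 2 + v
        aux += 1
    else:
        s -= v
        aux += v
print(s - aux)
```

v=8: not <6, s = 0-8 = -8; aux=8
v=5: <6, s = (-8)*2+5 = -11; aux=9
v=9: not <6, s = (-11)-9 = -20; aux=18
v=8: not <6, s = (-20)-8 = -28; aux=26
v=9: not <6, s = (-28)-9 = -37; aux=35
v=5: <6, s = (-37)*2+5 = -69; aux=36
v=12: not <6, s = (-69)-12 = -81; aux=48
v=10: not <6, s = (-81)-10 = -91; aux=58
s-aux = (-91)-58 = -149

-149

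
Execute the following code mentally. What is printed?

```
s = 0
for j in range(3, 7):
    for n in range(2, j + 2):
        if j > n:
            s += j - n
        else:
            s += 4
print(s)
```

j=3,n=2: 3>2, s = 0+1 = 1
j=3,n=3: not 3>3, s = 1+4 = 5
j=3,n=4: not 3>4, s = 5+4 = 9
j=4,n=2: 4>2, s = 9+2 = 11
j=4,n=3: 4>3, s = 11+1 = 12
j=4,n=4: not 4>4, s = 12+4 = 16
j=4,n=5: not 4>5, s = 16+4 = 20
j=5,n=2: 5>2, s = 20+3 = 23
j=5,n=3: 5>3, s = 23+2 = 25
j=5,n=4: 5>4, s = 25+1 = 26
j=5,n=5: not 5>5, s = 26+4 = 30
j=5,n=6: not 5>6, s = 30+4 = 34
j=6,n=2: 6>2, s = 34+4 = 38
j=6,n=3: 6>3, s = 38+3 = 41
j=6,n=4: 6>4, s = 41+2 = 43
j=6,n=5: 6>5, s = 43+1 = 44
j=6,n=6: not 6>6, s = 44+4 = 48
j=6,n=7: not 6>7, s = 48+4 = 52

52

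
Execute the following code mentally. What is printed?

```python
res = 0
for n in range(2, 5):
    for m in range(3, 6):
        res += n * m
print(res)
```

108

n=2,m=3: res = 0+6 = 6
n=2,m=4: res = 6+8 = 14
n=2,m=5: res = 14+10 = 24
n=3,m=3: res = 24+9 = 33
n=3,m=4: res = 33+12 = 45
n=3,m=5: res = 45+15 = 60
n=4,m=3: res = 60+12 = 72
n=4,m=4: res = 72+16 = 88
n=4,m=5: res = 88+20 = 108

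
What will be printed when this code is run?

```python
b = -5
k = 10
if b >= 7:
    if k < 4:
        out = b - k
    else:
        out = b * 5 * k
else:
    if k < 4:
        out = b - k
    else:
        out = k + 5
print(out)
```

15

b=-5, k=10
b >= 7 is False; k < 4 is False
→ out = k + 5 = 15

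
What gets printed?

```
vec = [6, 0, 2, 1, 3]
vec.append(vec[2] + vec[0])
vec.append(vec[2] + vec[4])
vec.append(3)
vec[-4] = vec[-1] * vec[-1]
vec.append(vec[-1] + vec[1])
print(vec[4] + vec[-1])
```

append vec[2]+vec[0] = 2+6 = 8 → [6, 0, 2, 1, 3, 8]
append vec[2]+vec[4] = 2+3 = 5 → [6, 0, 2, 1, 3, 8, 5]
append 3 → [6, 0, 2, 1, 3, 8, 5, 3]
vec[-4] = vec[-1]*vec[-1] = 3*3 = 9 → [6, 0, 2, 1, 9, 8, 5, 3]
append vec[-1]+vec[1] = 3+0 = 3 → [6, 0, 2, 1, 9, 8, 5, 3, 3]
vec[4]+vec[-1] = 9+3 = 12

12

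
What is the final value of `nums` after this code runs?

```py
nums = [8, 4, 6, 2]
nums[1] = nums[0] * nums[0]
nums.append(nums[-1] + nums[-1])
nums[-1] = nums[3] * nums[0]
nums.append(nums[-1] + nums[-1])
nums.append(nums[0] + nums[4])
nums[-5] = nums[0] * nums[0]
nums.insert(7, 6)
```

nums[1] = nums[0]*nums[0] = 8*8 = 64 → [8, 64, 6, 2]
append nums[-1]+nums[-1] = 2+2 = 4 → [8, 64, 6, 2, 4]
nums[-1] = nums[3]*nums[0] = 2*8 = 16 → [8, 64, 6, 2, 16]
append nums[-1]+nums[-1] = 16+16 = 32 → [8, 64, 6, 2, 16, 32]
append nums[0]+nums[4] = 8+16 = 24 → [8, 64, 6, 2, 16, 32, 24]
nums[-5] = nums[0]*nums[0] = 8*8 = 64 → [8, 64, 64, 2, 16, 32, 24]
insert 6 at 7 → [8, 64, 64, 2, 16, 32, 24, 6]

[8, 64, 64, 2, 16, 32, 24, 6]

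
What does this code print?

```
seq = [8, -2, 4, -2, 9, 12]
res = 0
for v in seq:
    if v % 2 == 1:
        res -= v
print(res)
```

-9

v=8: not odd
v=-2: not odd
v=4: not odd
v=-2: not odd
v=9: odd, res = 0-9 = -9
v=12: not odd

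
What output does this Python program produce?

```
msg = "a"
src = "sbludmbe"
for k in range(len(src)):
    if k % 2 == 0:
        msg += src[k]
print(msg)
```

k=0: add 's' → 'as'
k=1: skip
k=2: add 'l' → 'asl'
k=3: skip
k=4: add 'd' → 'asld'
k=5: skip
k=6: add 'b' → 'asldb'
k=7: skip

asldb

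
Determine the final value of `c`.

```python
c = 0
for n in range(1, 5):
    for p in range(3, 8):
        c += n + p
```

n=1,p=3: c = 0+4 = 4
n=1,p=4: c = 4+5 = 9
n=1,p=5: c = 9+6 = 15
n=1,p=6: c = 15+7 = 22
n=1,p=7: c = 22+8 = 30
n=2,p=3: c = 30+5 = 35
n=2,p=4: c = 35+6 = 41
n=2,p=5: c = 41+7 = 48
n=2,p=6: c = 48+8 = 56
n=2,p=7: c = 56+9 = 65
n=3,p=3: c = 65+6 = 71
n=3,p=4: c = 71+7 = 78
n=3,p=5: c = 78+8 = 86
n=3,p=6: c = 86+9 = 95
n=3,p=7: c = 95+10 = 105
n=4,p=3: c = 105+7 = 112
n=4,p=4: c = 112+8 = 120
n=4,p=5: c = 120+9 = 129
n=4,p=6: c = 129+10 = 139
n=4,p=7: c = 139+11 = 150

150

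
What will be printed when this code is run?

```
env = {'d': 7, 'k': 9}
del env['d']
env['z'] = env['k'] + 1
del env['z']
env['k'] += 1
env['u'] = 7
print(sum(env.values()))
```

del 'd' → {'k': 9}
env['z'] = env['k']+1 = 10 → {'k': 9, 'z': 10}
del 'z' → {'k': 9}
env['k'] = 9+1 = 10 → {'k': 10}
env['u'] = 7 → {'k': 10, 'u': 7}
sum of values = 17

17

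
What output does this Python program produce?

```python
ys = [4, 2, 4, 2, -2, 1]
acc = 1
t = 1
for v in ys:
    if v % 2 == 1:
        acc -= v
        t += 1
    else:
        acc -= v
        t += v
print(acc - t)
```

-22

v=4: not odd, acc = 1-4 = -3; t=5
v=2: not odd, acc = (-3)-2 = -5; t=7
v=4: not odd, acc = (-5)-4 = -9; t=11
v=2: not odd, acc = (-9)-2 = -11; t=13
v=-2: not odd, acc = (-11)-(-2) = -9; t=11
v=1: odd, acc = (-9)-1 = -10; t=12
acc-t = (-10)-12 = -22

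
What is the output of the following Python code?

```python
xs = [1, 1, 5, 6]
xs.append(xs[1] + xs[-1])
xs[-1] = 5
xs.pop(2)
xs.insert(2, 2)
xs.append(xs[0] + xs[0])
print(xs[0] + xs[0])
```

append xs[1]+xs[-1] = 1+6 = 7 → [1, 1, 5, 6, 7]
xs[-1] = 5 → [1, 1, 5, 6, 5]
pop(2) removes 5 → [1, 1, 6, 5]
insert 2 at 2 → [1, 1, 2, 6, 5]
append xs[0]+xs[0] = 1+1 = 2 → [1, 1, 2, 6, 5, 2]
xs[0]+xs[0] = 1+1 = 2

2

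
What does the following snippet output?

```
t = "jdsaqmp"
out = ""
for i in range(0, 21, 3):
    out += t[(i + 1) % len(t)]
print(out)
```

i=0: add t[1]='d' → 'd'
i=3: add t[4]='q' → 'dq'
i=6: add t[0]='j' → 'dqj'
i=9: add t[3]='a' → 'dqja'
i=12: add t[6]='p' → 'dqjap'
i=15: add t[2]='s' → 'dqjaps'
i=18: add t[5]='m' → 'dqjapsm'

dqjapsm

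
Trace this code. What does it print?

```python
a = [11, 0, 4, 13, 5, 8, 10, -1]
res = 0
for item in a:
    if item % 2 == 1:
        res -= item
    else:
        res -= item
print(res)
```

item=11: odd, res = 0-11 = -11
item=0: not odd, res = (-11)-0 = -11
item=4: not odd, res = (-11)-4 = -15
item=13: odd, res = (-15)-13 = -28
item=5: odd, res = (-28)-5 = -33
item=8: not odd, res = (-33)-8 = -41
item=10: not odd, res = (-41)-10 = -51
item=-1: odd, res = (-51)-(-1) = -50

-50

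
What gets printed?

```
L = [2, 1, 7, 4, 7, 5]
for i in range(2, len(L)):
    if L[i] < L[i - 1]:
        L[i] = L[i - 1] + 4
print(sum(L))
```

55

i=2: 7>=1, unchanged → [2, 1, 7, 4, 7, 5]
i=3: 4<7, L[3] = 7+4 = 11 → [2, 1, 7, 11, 7, 5]
i=4: 7<11, L[4] = 11+4 = 15 → [2, 1, 7, 11, 15, 5]
i=5: 5<15, L[5] = 15+4 = 19 → [2, 1, 7, 11, 15, 19]
sum = 55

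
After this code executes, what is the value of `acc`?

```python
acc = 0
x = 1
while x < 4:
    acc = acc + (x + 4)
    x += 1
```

18

x=1: acc = 0+5 = 5
x=2: acc = 5+6 = 11
x=3: acc = 11+7 = 18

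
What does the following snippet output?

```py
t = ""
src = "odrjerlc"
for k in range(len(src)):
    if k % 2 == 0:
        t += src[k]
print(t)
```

k=0: add 'o' → 'o'
k=1: skip
k=2: add 'r' → 'or'
k=3: skip
k=4: add 'e' → 'ore'
k=5: skip
k=6: add 'l' → 'orel'
k=7: skip

orel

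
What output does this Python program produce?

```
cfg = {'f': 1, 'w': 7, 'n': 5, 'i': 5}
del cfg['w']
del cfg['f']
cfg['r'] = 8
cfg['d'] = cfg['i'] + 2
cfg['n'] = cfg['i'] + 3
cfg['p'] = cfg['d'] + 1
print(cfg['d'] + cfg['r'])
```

15

del 'w' → {'f': 1, 'n': 5, 'i': 5}
del 'f' → {'n': 5, 'i': 5}
cfg['r'] = 8 → {'n': 5, 'i': 5, 'r': 8}
cfg['d'] = cfg['i']+2 = 7 → {'n': 5, 'i': 5, 'r': 8, 'd': 7}
cfg['n'] = cfg['i']+3 = 8 → {'n': 8, 'i': 5, 'r': 8, 'd': 7}
cfg['p'] = cfg['d']+1 = 8 → {'n': 8, 'i': 5, 'r': 8, 'd': 7, 'p': 8}
cfg['d']+cfg['r'] = 7+8 = 15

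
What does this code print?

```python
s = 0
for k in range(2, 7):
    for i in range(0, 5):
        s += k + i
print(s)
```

150

k=2,i=0: s = 0+2 = 2
k=2,i=1: s = 2+3 = 5
k=2,i=2: s = 5+4 = 9
k=2,i=3: s = 9+5 = 14
k=2,i=4: s = 14+6 = 20
k=3,i=0: s = 20+3 = 23
k=3,i=1: s = 23+4 = 27
k=3,i=2: s = 27+5 = 32
k=3,i=3: s = 32+6 = 38
k=3,i=4: s = 38+7 = 45
k=4,i=0: s = 45+4 = 49
k=4,i=1: s = 49+5 = 54
k=4,i=2: s = 54+6 = 60
k=4,i=3: s = 60+7 = 67
k=4,i=4: s = 67+8 = 75
k=5,i=0: s = 75+5 = 80
k=5,i=1: s = 80+6 = 86
k=5,i=2: s = 86+7 = 93
k=5,i=3: s = 93+8 = 101
k=5,i=4: s = 101+9 = 110
k=6,i=0: s = 110+6 = 116
k=6,i=1: s = 116+7 = 123
k=6,i=2: s = 123+8 = 131
k=6,i=3: s = 131+9 = 140
k=6,i=4: s = 140+10 = 150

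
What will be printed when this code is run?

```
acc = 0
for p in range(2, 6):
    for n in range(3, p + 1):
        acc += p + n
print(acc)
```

p=3,n=3: acc = 0+6 = 6
p=4,n=3: acc = 6+7 = 13
p=4,n=4: acc = 13+8 = 21
p=5,n=3: acc = 21+8 = 29
p=5,n=4: acc = 29+9 = 38
p=5,n=5: acc = 38+10 = 48

48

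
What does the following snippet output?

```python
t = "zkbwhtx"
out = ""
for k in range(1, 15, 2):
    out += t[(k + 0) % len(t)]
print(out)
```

kwtzbhx

k=1: add t[1]='k' → 'k'
k=3: add t[3]='w' → 'kw'
k=5: add t[5]='t' → 'kwt'
k=7: add t[0]='z' → 'kwtz'
k=9: add t[2]='b' → 'kwtzb'
k=11: add t[4]='h' → 'kwtzbh'
k=13: add t[6]='x' → 'kwtzbhx'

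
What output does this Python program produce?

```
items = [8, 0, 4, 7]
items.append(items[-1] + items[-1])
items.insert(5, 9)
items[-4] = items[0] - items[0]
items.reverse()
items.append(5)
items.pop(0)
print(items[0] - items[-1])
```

append items[-1]+items[-1] = 7+7 = 14 → [8, 0, 4, 7, 14]
insert 9 at 5 → [8, 0, 4, 7, 14, 9]
items[-4] = items[0]-items[0] = 8-8 = 0 → [8, 0, 0, 7, 14, 9]
reverse → [9, 14, 7, 0, 0, 8]
append 5 → [9, 14, 7, 0, 0, 8, 5]
pop(0) removes 9 → [14, 7, 0, 0, 8, 5]
items[0]-items[-1] = 14-5 = 9

9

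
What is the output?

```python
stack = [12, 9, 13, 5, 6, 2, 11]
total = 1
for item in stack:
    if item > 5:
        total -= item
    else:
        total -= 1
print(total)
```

-52

item=12: >5, total = 1-12 = -11
item=9: >5, total = (-11)-9 = -20
item=13: >5, total = (-20)-13 = -33
item=5: not >5, total = (-33)-1 = -34
item=6: >5, total = (-34)-6 = -40
item=2: not >5, total = (-40)-1 = -41
item=11: >5, total = (-41)-11 = -52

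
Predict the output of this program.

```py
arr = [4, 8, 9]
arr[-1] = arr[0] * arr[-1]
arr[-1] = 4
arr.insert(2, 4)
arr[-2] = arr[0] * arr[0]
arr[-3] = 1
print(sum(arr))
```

arr[-1] = arr[0]*arr[-1] = 4*9 = 36 → [4, 8, 36]
arr[-1] = 4 → [4, 8, 4]
insert 4 at 2 → [4, 8, 4, 4]
arr[-2] = arr[0]*arr[0] = 4*4 = 16 → [4, 8, 16, 4]
arr[-3] = 1 → [4, 1, 16, 4]
sum = 25

25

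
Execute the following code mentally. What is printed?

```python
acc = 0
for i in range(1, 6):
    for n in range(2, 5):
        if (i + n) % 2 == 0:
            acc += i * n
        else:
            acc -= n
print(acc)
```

i=1,n=2: odd sum, acc = 0-2 = -2
i=1,n=3: even sum, acc = (-2)+3 = 1
i=1,n=4: odd sum, acc = 1-4 = -3
i=2,n=2: even sum, acc = (-3)+4 = 1
i=2,n=3: odd sum, acc = 1-3 = -2
i=2,n=4: even sum, acc = (-2)+8 = 6
i=3,n=2: odd sum, acc = 6-2 = 4
i=3,n=3: even sum, acc = 4+9 = 13
i=3,n=4: odd sum, acc = 13-4 = 9
i=4,n=2: even sum, acc = 9+8 = 17
i=4,n=3: odd sum, acc = 17-3 = 14
i=4,n=4: even sum, acc = 14+16 = 30
i=5,n=2: odd sum, acc = 30-2 = 28
i=5,n=3: even sum, acc = 28+15 = 43
i=5,n=4: odd sum, acc = 43-4 = 39

39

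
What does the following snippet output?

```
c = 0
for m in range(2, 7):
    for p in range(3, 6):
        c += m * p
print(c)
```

m=2,p=3: c = 0+6 = 6
m=2,p=4: c = 6+8 = 14
m=2,p=5: c = 14+10 = 24
m=3,p=3: c = 24+9 = 33
m=3,p=4: c = 33+12 = 45
m=3,p=5: c = 45+15 = 60
m=4,p=3: c = 60+12 = 72
m=4,p=4: c = 72+16 = 88
m=4,p=5: c = 88+20 = 108
m=5,p=3: c = 108+15 = 123
m=5,p=4: c = 123+20 = 143
m=5,p=5: c = 143+25 = 168
m=6,p=3: c = 168+18 = 186
m=6,p=4: c = 186+24 = 210
m=6,p=5: c = 210+30 = 240

240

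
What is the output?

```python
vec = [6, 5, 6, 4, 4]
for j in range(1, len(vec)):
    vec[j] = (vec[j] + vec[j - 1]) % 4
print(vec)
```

j=1: vec[1] = (5+6)%4 = 3 → [6, 3, 6, 4, 4]
j=2: vec[2] = (6+3)%4 = 1 → [6, 3, 1, 4, 4]
j=3: vec[3] = (4+1)%4 = 1 → [6, 3, 1, 1, 4]
j=4: vec[4] = (4+1)%4 = 1 → [6, 3, 1, 1, 1]

[6, 3, 1, 1, 1]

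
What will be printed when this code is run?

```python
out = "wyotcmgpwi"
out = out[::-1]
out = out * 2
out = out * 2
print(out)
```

iwpgmctoywiwpgmctoywiwpgmctoywiwpgmctoyw

reverse → 'iwpgmctoyw'
repeat ×2 → 'iwpgmctoywiwpgmctoyw'
repeat ×2 → 'iwpgmctoywiwpgmctoywiwpgmctoywiwpgmctoyw'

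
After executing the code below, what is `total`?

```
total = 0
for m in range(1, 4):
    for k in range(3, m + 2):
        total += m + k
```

18

m=2,k=3: total = 0+5 = 5
m=3,k=3: total = 5+6 = 11
m=3,k=4: total = 11+7 = 18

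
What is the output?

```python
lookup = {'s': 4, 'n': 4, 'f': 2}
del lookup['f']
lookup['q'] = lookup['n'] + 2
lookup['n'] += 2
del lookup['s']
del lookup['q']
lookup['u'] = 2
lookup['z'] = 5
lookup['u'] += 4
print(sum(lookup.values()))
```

del 'f' → {'s': 4, 'n': 4}
lookup['q'] = lookup['n']+2 = 6 → {'s': 4, 'n': 4, 'q': 6}
lookup['n'] = 4+2 = 6 → {'s': 4, 'n': 6, 'q': 6}
del 's' → {'n': 6, 'q': 6}
del 'q' → {'n': 6}
lookup['u'] = 2 → {'n': 6, 'u': 2}
lookup['z'] = 5 → {'n': 6, 'u': 2, 'z': 5}
lookup['u'] = 2+4 = 6 → {'n': 6, 'u': 6, 'z': 5}
sum of values = 17

17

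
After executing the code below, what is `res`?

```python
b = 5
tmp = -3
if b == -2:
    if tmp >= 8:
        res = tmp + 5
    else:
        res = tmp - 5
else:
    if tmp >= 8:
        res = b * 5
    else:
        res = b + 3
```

b=5, tmp=-3
b == -2 is False; tmp >= 8 is False
→ res = b + 3 = 8

8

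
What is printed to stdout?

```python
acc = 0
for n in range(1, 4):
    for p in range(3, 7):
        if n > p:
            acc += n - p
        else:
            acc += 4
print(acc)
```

48

n=1,p=3: not 1>3, acc = 0+4 = 4
n=1,p=4: not 1>4, acc = 4+4 = 8
n=1,p=5: not 1>5, acc = 8+4 = 12
n=1,p=6: not 1>6, acc = 12+4 = 16
n=2,p=3: not 2>3, acc = 16+4 = 20
n=2,p=4: not 2>4, acc = 20+4 = 24
n=2,p=5: not 2>5, acc = 24+4 = 28
n=2,p=6: not 2>6, acc = 28+4 = 32
n=3,p=3: not 3>3, acc = 32+4 = 36
n=3,p=4: not 3>4, acc = 36+4 = 40
n=3,p=5: not 3>5, acc = 40+4 = 44
n=3,p=6: not 3>6, acc = 44+4 = 48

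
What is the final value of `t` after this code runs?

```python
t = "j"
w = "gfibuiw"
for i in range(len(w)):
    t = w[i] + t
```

i=0: prepend 'g' → 'gj'
i=1: prepend 'f' → 'fgj'
i=2: prepend 'i' → 'ifgj'
i=3: prepend 'b' → 'bifgj'
i=4: prepend 'u' → 'ubifgj'
i=5: prepend 'i' → 'iubifgj'
i=6: prepend 'w' → 'wiubifgj'

'wiubifgj'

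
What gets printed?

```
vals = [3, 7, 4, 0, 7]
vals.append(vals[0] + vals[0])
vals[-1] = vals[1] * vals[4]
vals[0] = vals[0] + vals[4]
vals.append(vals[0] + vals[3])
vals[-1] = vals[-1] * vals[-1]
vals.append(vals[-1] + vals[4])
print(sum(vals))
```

284

append vals[0]+vals[0] = 3+3 = 6 → [3, 7, 4, 0, 7, 6]
vals[-1] = vals[1]*vals[4] = 7*7 = 49 → [3, 7, 4, 0, 7, 49]
vals[0] = vals[0]+vals[4] = 3+7 = 10 → [10, 7, 4, 0, 7, 49]
append vals[0]+vals[3] = 10+0 = 10 → [10, 7, 4, 0, 7, 49, 10]
vals[-1] = vals[-1]*vals[-1] = 10*10 = 100 → [10, 7, 4, 0, 7, 49, 100]
append vals[-1]+vals[4] = 100+7 = 107 → [10, 7, 4, 0, 7, 49, 100, 107]
sum = 284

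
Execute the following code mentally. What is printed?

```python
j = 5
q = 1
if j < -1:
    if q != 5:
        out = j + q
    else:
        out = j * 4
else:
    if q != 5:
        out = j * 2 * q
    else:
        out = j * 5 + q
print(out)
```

10

j=5, q=1
j < -1 is False; q != 5 is True
→ out = j * 2 * q = 10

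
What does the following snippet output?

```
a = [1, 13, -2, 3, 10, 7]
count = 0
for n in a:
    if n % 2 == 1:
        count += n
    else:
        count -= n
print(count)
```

n=1: odd, count = 0+1 = 1
n=13: odd, count = 1+13 = 14
n=-2: not odd, count = 14-(-2) = 16
n=3: odd, count = 16+3 = 19
n=10: not odd, count = 19-10 = 9
n=7: odd, count = 9+7 = 16

16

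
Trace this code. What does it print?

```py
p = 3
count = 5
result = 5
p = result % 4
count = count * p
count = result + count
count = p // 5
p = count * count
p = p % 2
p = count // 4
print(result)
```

p = 5%4 = 1
count = 5*1 = 5
count = 5+5 = 10
count = 1//5 = 0
p = 0*0 = 0
p = 0%2 = 0
p = 0//4 = 0

5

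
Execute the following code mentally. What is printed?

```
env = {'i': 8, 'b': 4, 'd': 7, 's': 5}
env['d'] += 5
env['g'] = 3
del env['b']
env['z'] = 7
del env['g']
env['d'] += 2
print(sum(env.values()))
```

34

env['d'] = 7+5 = 12 → {'i': 8, 'b': 4, 'd': 12, 's': 5}
env['g'] = 3 → {'i': 8, 'b': 4, 'd': 12, 's': 5, 'g': 3}
del 'b' → {'i': 8, 'd': 12, 's': 5, 'g': 3}
env['z'] = 7 → {'i': 8, 'd': 12, 's': 5, 'g': 3, 'z': 7}
del 'g' → {'i': 8, 'd': 12, 's': 5, 'z': 7}
env['d'] = 12+2 = 14 → {'i': 8, 'd': 14, 's': 5, 'z': 7}
sum of values = 34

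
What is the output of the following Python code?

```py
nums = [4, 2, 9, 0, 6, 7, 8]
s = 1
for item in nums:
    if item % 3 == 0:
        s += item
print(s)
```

item=4: not %3==0
item=2: not %3==0
item=9: %3==0, s = 1+9 = 10
item=0: %3==0, s = 10+0 = 10
item=6: %3==0, s = 10+6 = 16
item=7: not %3==0
item=8: not %3==0

16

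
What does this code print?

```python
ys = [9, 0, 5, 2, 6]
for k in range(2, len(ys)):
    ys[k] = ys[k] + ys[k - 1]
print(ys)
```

k=2: ys[2] = 5+0 = 5 → [9, 0, 5, 2, 6]
k=3: ys[3] = 2+5 = 7 → [9, 0, 5, 7, 6]
k=4: ys[4] = 6+7 = 13 → [9, 0, 5, 7, 13]

[9, 0, 5, 7, 13]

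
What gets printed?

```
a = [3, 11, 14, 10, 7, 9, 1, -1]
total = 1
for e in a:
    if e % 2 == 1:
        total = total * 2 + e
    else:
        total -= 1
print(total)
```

397

e=3: odd, total = 1*2+3 = 5
e=11: odd, total = 5*2+11 = 21
e=14: not odd, total = 21-1 = 20
e=10: not odd, total = 20-1 = 19
e=7: odd, total = 19*2+7 = 45
e=9: odd, total = 45*2+9 = 99
e=1: odd, total = 99*2+1 = 199
e=-1: odd, total = 199*2+(-1) = 397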